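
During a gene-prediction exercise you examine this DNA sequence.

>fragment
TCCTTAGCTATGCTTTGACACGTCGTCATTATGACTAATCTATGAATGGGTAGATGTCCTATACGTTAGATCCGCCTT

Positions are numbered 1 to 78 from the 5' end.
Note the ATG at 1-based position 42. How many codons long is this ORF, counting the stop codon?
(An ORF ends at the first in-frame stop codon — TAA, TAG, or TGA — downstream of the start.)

4

Codons from position 42: ATG (42–44), AAT (45–47), GGG (48–50), TAG (51–53).
TAG is the first in-frame stop; that's 4 codons including the stop.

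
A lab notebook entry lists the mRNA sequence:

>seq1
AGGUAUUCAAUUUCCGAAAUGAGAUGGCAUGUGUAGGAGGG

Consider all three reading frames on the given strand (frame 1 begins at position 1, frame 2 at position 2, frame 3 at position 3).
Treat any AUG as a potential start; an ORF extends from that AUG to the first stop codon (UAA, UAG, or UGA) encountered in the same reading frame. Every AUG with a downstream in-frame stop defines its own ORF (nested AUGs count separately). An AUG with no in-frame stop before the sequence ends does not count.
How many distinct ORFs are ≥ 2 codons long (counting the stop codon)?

Frame 1: AGG UAU UCA AUU UCC GAA AUG AGA UGG CAU GUG UAG GAG — AUG at 19, stop UAG at 34 → 18 nt.
Frame 2: GGU AUU CAA UUU CCG AAA UGA GAU GGC AUG UGU AGG AGG — no AUG→stop ORF.
Frame 3: GUA UUC AAU UUC CGA AAU GAG AUG GCA UGU GUA GGA GGG — no AUG→stop ORF.
ORFs ≥ 2 codons: frame 1 19–36 (6 codons). Count = 1.

1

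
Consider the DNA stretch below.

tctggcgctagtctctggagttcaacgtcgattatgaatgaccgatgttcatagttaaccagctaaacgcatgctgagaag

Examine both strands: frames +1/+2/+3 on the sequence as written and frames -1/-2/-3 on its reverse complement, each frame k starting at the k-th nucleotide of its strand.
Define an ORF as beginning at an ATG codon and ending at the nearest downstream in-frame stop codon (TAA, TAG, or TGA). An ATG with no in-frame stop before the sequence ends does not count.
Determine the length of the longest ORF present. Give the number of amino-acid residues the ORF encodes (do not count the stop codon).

Reverse complement (5'→3'): CTTCTCAGCATGCGTTTAGCTGGTTAACTATGAACATCGGTCATTCATAATCGACGTTGAACTCCAGAGACTAGCGCCAGA
Frame +1: TCT GGC GCT AGT CTC TGG AGT TCA ACG TCG ATT ATG AAT GAC CGA TGT TCA TAG TTA ACC AGC TAA ACG CAT GCT GAG AAG — ATG at 34, stop TAG at 52 → 21 nt.
Frame +2: CTG GCG CTA GTC TCT GGA GTT CAA CGT CGA TTA TGA ATG ACC GAT GTT CAT AGT TAA CCA GCT AAA CGC ATG CTG AGA — ATG at 38, stop TAA at 56 → 21 nt.
Frame +3: TGG CGC TAG TCT CTG GAG TTC AAC GTC GAT TAT GAA TGA CCG ATG TTC ATA GTT AAC CAG CTA AAC GCA TGC TGA GAA — ATG at 45, stop TGA at 75 → 33 nt.
Frame -1: CTT CTC AGC ATG CGT TTA GCT GGT TAA CTA TGA ACA TCG GTC ATT CAT AAT CGA CGT TGA ACT CCA GAG ACT AGC GCC AGA — ATG at 10, stop TAA at 25 → 18 nt.
Frame -2: TTC TCA GCA TGC GTT TAG CTG GTT AAC TAT GAA CAT CGG TCA TTC ATA ATC GAC GTT GAA CTC CAG AGA CTA GCG CCA — no ATG→stop ORF.
Frame -3: TCT CAG CAT GCG TTT AGC TGG TTA ACT ATG AAC ATC GGT CAT TCA TAA TCG ACG TTG AAC TCC AGA GAC TAG CGC CAG — ATG at 30, stop TAA at 48 → 21 nt.
Longest: frame +3, positions 45–77, 33 nt = 11 codons = 10 aa. → 10 amino acids.

10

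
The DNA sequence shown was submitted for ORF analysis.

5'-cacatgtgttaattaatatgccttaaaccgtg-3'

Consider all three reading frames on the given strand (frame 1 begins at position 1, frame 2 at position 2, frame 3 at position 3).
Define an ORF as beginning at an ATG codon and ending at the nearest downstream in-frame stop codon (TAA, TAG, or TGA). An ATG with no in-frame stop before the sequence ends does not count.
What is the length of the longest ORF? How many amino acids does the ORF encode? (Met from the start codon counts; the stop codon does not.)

2

Frame 1: CAC ATG TGT TAA TTA ATA TGC CTT AAA CCG — ATG at 4, stop TAA at 10 → 9 nt.
Frame 2: ACA TGT GTT AAT TAA TAT GCC TTA AAC CGT — no ATG→stop ORF.
Frame 3: CAT GTG TTA ATT AAT ATG CCT TAA ACC GTG — ATG at 18, stop TAA at 24 → 9 nt.
Longest: frame 1, positions 4–12, 9 nt = 3 codons = 2 aa. → 2 amino acids.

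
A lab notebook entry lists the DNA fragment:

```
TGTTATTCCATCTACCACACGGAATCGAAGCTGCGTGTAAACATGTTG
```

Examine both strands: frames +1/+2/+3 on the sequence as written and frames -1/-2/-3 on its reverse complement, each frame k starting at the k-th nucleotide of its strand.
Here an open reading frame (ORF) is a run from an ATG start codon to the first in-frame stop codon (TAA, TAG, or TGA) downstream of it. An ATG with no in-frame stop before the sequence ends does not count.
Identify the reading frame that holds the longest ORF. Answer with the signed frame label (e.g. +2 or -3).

Reverse complement (5'→3'): CAACATGTTTACACGCAGCTTCGATTCCGTGTGGTAGATGGAATAACA
Frame +1: TGT TAT TCC ATC TAC CAC ACG GAA TCG AAG CTG CGT GTA AAC ATG TTG — no ATG→stop ORF.
Frame +2: GTT ATT CCA TCT ACC ACA CGG AAT CGA AGC TGC GTG TAA ACA TGT — no ATG→stop ORF.
Frame +3: TTA TTC CAT CTA CCA CAC GGA ATC GAA GCT GCG TGT AAA CAT GTT — no ATG→stop ORF.
Frame -1: CAA CAT GTT TAC ACG CAG CTT CGA TTC CGT GTG GTA GAT GGA ATA ACA — no ATG→stop ORF.
Frame -2: AAC ATG TTT ACA CGC AGC TTC GAT TCC GTG TGG TAG ATG GAA TAA — ATG at 5, stop TAG at 35 → 33 nt; ATG at 38, stop TAA at 44 → 9 nt.
Frame -3: ACA TGT TTA CAC GCA GCT TCG ATT CCG TGT GGT AGA TGG AAT AAC — no ATG→stop ORF.
Longest ORF is 33 nt in frame -2 (positions 5–37).

-2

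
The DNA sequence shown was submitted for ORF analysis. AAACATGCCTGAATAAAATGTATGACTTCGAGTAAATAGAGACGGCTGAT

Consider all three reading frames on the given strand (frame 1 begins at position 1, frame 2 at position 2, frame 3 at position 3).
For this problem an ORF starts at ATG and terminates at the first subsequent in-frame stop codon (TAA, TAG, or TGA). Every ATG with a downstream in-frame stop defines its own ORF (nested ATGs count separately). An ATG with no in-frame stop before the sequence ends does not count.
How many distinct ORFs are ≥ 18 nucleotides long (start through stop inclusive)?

Frame 1: AAA CAT GCC TGA ATA AAA TGT ATG ACT TCG AGT AAA TAG AGA CGG CTG — ATG at 22, stop TAG at 37 → 18 nt.
Frame 2: AAC ATG CCT GAA TAA AAT GTA TGA CTT CGA GTA AAT AGA GAC GGC TGA — ATG at 5, stop TAA at 14 → 12 nt.
Frame 3: ACA TGC CTG AAT AAA ATG TAT GAC TTC GAG TAA ATA GAG ACG GCT GAT — ATG at 18, stop TAA at 33 → 18 nt.
ORFs ≥ 18 nucleotides: frame 1 22–39 (18 nucleotides), frame 3 18–35 (18 nucleotides). Count = 2.

2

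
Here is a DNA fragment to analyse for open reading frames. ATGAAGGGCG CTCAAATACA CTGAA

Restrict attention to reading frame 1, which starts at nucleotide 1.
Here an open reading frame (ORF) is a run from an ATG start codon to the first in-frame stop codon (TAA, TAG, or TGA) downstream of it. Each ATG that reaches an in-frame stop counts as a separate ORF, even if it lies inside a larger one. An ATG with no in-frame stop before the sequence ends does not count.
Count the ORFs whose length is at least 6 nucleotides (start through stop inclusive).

1

Frame 1: ATG AAG GGC GCT CAA ATA CAC TGA — ATG at 1, stop TGA at 22 → 24 nt.
ORFs ≥ 6 nucleotides: frame 1 1–24 (24 nucleotides). Count = 1.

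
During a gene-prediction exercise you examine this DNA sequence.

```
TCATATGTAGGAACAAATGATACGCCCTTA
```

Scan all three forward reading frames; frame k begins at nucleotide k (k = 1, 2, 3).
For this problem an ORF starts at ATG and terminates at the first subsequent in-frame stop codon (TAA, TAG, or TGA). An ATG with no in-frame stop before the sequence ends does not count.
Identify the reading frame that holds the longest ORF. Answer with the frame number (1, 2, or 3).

Frame 1: TCA TAT GTA GGA ACA AAT GAT ACG CCC TTA — no ATG→stop ORF.
Frame 2: CAT ATG TAG GAA CAA ATG ATA CGC CCT — ATG at 5, stop TAG at 8 → 6 nt.
Frame 3: ATA TGT AGG AAC AAA TGA TAC GCC CTT — no ATG→stop ORF.
Longest ORF is 6 nt in frame 2 (positions 5–10).

2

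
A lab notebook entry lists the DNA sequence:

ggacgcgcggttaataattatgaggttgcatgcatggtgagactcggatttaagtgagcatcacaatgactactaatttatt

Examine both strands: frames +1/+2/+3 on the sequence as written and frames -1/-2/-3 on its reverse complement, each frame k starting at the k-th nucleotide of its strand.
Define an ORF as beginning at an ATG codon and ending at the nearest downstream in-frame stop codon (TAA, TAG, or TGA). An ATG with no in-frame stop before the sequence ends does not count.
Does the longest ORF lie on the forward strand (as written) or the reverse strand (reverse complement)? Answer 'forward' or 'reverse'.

forward

Reverse complement (5'→3'): AATAAATTAGTAGTCATTGTGATGCTCACTTAAATCCGAGTCTCACCATGCATGCAACCTCATAATTATTAACCGCGCGTCC
Frame +1: GGA CGC GCG GTT AAT AAT TAT GAG GTT GCA TGC ATG GTG AGA CTC GGA TTT AAG TGA GCA TCA CAA TGA CTA CTA ATT TAT — ATG at 34, stop TGA at 55 → 24 nt.
Frame +2: GAC GCG CGG TTA ATA ATT ATG AGG TTG CAT GCA TGG TGA GAC TCG GAT TTA AGT GAG CAT CAC AAT GAC TAC TAA TTT ATT — ATG at 20, stop TGA at 38 → 21 nt.
Frame +3: ACG CGC GGT TAA TAA TTA TGA GGT TGC ATG CAT GGT GAG ACT CGG ATT TAA GTG AGC ATC ACA ATG ACT ACT AAT TTA — ATG at 30, stop TAA at 51 → 24 nt.
Frame -1: AAT AAA TTA GTA GTC ATT GTG ATG CTC ACT TAA ATC CGA GTC TCA CCA TGC ATG CAA CCT CAT AAT TAT TAA CCG CGC GTC — ATG at 22, stop TAA at 31 → 12 nt; ATG at 52, stop TAA at 70 → 21 nt.
Frame -2: ATA AAT TAG TAG TCA TTG TGA TGC TCA CTT AAA TCC GAG TCT CAC CAT GCA TGC AAC CTC ATA ATT ATT AAC CGC GCG TCC — no ATG→stop ORF.
Frame -3: TAA ATT AGT AGT CAT TGT GAT GCT CAC TTA AAT CCG AGT CTC ACC ATG CAT GCA ACC TCA TAA TTA TTA ACC GCG CGT — ATG at 48, stop TAA at 63 → 18 nt.
Forward-strand max 24 nt; reverse-strand max 21 nt. The forward strand has the longer ORF.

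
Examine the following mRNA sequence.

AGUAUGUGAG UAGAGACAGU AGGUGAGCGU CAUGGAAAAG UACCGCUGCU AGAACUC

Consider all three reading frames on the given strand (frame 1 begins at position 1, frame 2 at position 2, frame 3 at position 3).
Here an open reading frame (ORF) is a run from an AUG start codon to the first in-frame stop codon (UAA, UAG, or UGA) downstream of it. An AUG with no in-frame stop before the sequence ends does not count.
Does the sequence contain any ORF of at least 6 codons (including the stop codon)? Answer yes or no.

Frame 1: AGU AUG UGA GUA GAG ACA GUA GGU GAG CGU CAU GGA AAA GUA CCG CUG CUA GAA CUC — AUG at 4, stop UGA at 7 → 6 nt.
Frame 2: GUA UGU GAG UAG AGA CAG UAG GUG AGC GUC AUG GAA AAG UAC CGC UGC UAG AAC — AUG at 32, stop UAG at 50 → 21 nt.
Frame 3: UAU GUG AGU AGA GAC AGU AGG UGA GCG UCA UGG AAA AGU ACC GCU GCU AGA ACU — no AUG→stop ORF.
Frame 2 has an ORF of 7 codons (positions 32–52) ≥ 6, so yes.

yes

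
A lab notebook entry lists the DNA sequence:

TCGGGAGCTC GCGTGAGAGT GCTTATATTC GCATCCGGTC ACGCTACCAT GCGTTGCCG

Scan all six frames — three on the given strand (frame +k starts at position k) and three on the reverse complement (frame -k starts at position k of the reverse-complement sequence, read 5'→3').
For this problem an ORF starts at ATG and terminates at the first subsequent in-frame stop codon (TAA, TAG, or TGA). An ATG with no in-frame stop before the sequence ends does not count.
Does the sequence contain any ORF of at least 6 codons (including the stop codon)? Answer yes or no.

no

Reverse complement (5'→3'): CGGCAACGCATGGTAGCGTGACCGGATGCGAATATAAGCACTCTCACGCGAGCTCCCGA
Frame +1: TCG GGA GCT CGC GTG AGA GTG CTT ATA TTC GCA TCC GGT CAC GCT ACC ATG CGT TGC — no ATG→stop ORF.
Frame +2: CGG GAG CTC GCG TGA GAG TGC TTA TAT TCG CAT CCG GTC ACG CTA CCA TGC GTT GCC — no ATG→stop ORF.
Frame +3: GGG AGC TCG CGT GAG AGT GCT TAT ATT CGC ATC CGG TCA CGC TAC CAT GCG TTG CCG — no ATG→stop ORF.
Frame -1: CGG CAA CGC ATG GTA GCG TGA CCG GAT GCG AAT ATA AGC ACT CTC ACG CGA GCT CCC — ATG at 10, stop TGA at 19 → 12 nt.
Frame -2: GGC AAC GCA TGG TAG CGT GAC CGG ATG CGA ATA TAA GCA CTC TCA CGC GAG CTC CCG — ATG at 26, stop TAA at 35 → 12 nt.
Frame -3: GCA ACG CAT GGT AGC GTG ACC GGA TGC GAA TAT AAG CAC TCT CAC GCG AGC TCC CGA — no ATG→stop ORF.
Largest ORF found is 4 codons < 6, so no.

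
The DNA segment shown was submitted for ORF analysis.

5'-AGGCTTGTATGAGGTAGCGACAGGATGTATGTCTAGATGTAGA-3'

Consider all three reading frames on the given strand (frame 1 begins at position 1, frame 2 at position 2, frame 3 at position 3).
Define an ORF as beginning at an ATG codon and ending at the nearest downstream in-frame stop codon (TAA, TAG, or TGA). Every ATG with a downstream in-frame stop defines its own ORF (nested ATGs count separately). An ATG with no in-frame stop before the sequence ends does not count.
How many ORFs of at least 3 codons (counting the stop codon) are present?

2

Frame 1: AGG CTT GTA TGA GGT AGC GAC AGG ATG TAT GTC TAG ATG TAG — ATG at 25, stop TAG at 34 → 12 nt; ATG at 37, stop TAG at 40 → 6 nt.
Frame 2: GGC TTG TAT GAG GTA GCG ACA GGA TGT ATG TCT AGA TGT AGA — no ATG→stop ORF.
Frame 3: GCT TGT ATG AGG TAG CGA CAG GAT GTA TGT CTA GAT GTA — ATG at 9, stop TAG at 15 → 9 nt.
ORFs ≥ 3 codons: frame 1 25–36 (4 codons), frame 3 9–17 (3 codons). Count = 2.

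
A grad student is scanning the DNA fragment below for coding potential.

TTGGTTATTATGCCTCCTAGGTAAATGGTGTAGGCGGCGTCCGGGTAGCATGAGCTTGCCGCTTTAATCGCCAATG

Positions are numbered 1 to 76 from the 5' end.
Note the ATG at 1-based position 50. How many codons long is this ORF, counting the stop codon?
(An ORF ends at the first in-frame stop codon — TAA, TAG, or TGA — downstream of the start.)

6

Codons from position 50: ATG (50–52), AGC (53–55), TTG (56–58), CCG (59–61), CTT (62–64), TAA (65–67).
TAA is the first in-frame stop; that's 6 codons including the stop.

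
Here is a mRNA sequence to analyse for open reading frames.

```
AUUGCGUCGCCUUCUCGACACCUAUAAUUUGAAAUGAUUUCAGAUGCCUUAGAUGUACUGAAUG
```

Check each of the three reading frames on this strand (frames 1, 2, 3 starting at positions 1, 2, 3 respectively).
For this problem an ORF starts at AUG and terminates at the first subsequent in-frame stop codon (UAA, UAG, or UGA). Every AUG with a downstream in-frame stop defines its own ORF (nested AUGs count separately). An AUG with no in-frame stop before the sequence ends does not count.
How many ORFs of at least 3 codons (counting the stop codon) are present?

2

Frame 1: AUU GCG UCG CCU UCU CGA CAC CUA UAA UUU GAA AUG AUU UCA GAU GCC UUA GAU GUA CUG AAU — no AUG→stop ORF.
Frame 2: UUG CGU CGC CUU CUC GAC ACC UAU AAU UUG AAA UGA UUU CAG AUG CCU UAG AUG UAC UGA AUG — AUG at 44, stop UAG at 50 → 9 nt; AUG at 53, stop UGA at 59 → 9 nt.
Frame 3: UGC GUC GCC UUC UCG ACA CCU AUA AUU UGA AAU GAU UUC AGA UGC CUU AGA UGU ACU GAA — no AUG→stop ORF.
ORFs ≥ 3 codons: frame 2 44–52 (3 codons), frame 2 53–61 (3 codons). Count = 2.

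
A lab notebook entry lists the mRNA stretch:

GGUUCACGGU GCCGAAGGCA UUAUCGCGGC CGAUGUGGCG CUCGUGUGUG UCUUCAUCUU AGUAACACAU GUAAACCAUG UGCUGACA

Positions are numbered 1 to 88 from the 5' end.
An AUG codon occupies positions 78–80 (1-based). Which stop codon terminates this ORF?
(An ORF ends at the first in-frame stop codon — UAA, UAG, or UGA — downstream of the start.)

UGA

Codons from position 78: AUG (78–80), UGC (81–83), UGA (84–86).
The first in-frame stop codon is UGA.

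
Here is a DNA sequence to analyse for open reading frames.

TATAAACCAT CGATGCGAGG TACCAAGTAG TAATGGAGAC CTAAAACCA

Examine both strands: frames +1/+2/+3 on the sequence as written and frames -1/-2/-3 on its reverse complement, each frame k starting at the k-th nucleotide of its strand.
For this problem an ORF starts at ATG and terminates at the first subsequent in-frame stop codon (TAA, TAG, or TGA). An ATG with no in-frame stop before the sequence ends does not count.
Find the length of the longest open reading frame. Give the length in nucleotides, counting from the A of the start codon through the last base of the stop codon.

Reverse complement (5'→3'): TGGTTTTAGGTCTCCATTACTACTTGGTACCTCGCATCGATGGTTTATA
Frame +1: TAT AAA CCA TCG ATG CGA GGT ACC AAG TAG TAA TGG AGA CCT AAA ACC — ATG at 13, stop TAG at 28 → 18 nt.
Frame +2: ATA AAC CAT CGA TGC GAG GTA CCA AGT AGT AAT GGA GAC CTA AAA CCA — no ATG→stop ORF.
Frame +3: TAA ACC ATC GAT GCG AGG TAC CAA GTA GTA ATG GAG ACC TAA AAC — ATG at 33, stop TAA at 42 → 12 nt.
Frame -1: TGG TTT TAG GTC TCC ATT ACT ACT TGG TAC CTC GCA TCG ATG GTT TAT — no ATG→stop ORF.
Frame -2: GGT TTT AGG TCT CCA TTA CTA CTT GGT ACC TCG CAT CGA TGG TTT ATA — no ATG→stop ORF.
Frame -3: GTT TTA GGT CTC CAT TAC TAC TTG GTA CCT CGC ATC GAT GGT TTA — no ATG→stop ORF.
Longest: frame +1, positions 13–30, 18 nt = 6 codons = 5 aa. → 18 nucleotides.

18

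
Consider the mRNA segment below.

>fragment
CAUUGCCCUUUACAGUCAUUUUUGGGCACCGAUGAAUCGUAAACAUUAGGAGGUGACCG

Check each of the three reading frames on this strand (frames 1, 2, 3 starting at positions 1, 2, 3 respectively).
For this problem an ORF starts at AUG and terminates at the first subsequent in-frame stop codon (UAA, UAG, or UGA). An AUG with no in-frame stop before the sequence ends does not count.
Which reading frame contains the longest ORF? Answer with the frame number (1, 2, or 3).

2

Frame 1: CAU UGC CCU UUA CAG UCA UUU UUG GGC ACC GAU GAA UCG UAA ACA UUA GGA GGU GAC — no AUG→stop ORF.
Frame 2: AUU GCC CUU UAC AGU CAU UUU UGG GCA CCG AUG AAU CGU AAA CAU UAG GAG GUG ACC — AUG at 32, stop UAG at 47 → 18 nt.
Frame 3: UUG CCC UUU ACA GUC AUU UUU GGG CAC CGA UGA AUC GUA AAC AUU AGG AGG UGA CCG — no AUG→stop ORF.
Longest ORF is 18 nt in frame 2 (positions 32–49).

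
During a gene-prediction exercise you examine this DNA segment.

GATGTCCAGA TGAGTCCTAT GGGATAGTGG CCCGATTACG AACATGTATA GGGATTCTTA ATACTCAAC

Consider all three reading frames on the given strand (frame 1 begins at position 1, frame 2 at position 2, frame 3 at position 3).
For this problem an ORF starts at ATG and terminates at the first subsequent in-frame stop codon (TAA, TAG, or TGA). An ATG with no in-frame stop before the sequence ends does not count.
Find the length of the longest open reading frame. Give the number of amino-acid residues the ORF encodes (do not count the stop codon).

Frame 1: GAT GTC CAG ATG AGT CCT ATG GGA TAG TGG CCC GAT TAC GAA CAT GTA TAG GGA TTC TTA ATA CTC AAC — ATG at 10, stop TAG at 25 → 18 nt; ATG at 19, stop TAG at 25 → 9 nt.
Frame 2: ATG TCC AGA TGA GTC CTA TGG GAT AGT GGC CCG ATT ACG AAC ATG TAT AGG GAT TCT TAA TAC TCA — ATG at 2, stop TGA at 11 → 12 nt; ATG at 44, stop TAA at 59 → 18 nt.
Frame 3: TGT CCA GAT GAG TCC TAT GGG ATA GTG GCC CGA TTA CGA ACA TGT ATA GGG ATT CTT AAT ACT CAA — no ATG→stop ORF.
Longest: frame 1, positions 10–27, 18 nt = 6 codons = 5 aa. → 5 amino acids.

5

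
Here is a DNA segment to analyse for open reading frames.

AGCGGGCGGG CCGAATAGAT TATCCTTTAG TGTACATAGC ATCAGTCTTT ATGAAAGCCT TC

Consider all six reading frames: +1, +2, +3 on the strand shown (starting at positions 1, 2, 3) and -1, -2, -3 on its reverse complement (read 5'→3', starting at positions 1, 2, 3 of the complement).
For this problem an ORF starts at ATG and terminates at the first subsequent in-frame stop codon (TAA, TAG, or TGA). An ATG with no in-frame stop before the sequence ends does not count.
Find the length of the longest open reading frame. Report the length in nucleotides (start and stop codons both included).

Reverse complement (5'→3'): GAAGGCTTTCATAAAGACTGATGCTATGTACACTAAAGGATAATCTATTCGGCCCGCCCGCT
Frame +1: AGC GGG CGG GCC GAA TAG ATT ATC CTT TAG TGT ACA TAG CAT CAG TCT TTA TGA AAG CCT — no ATG→stop ORF.
Frame +2: GCG GGC GGG CCG AAT AGA TTA TCC TTT AGT GTA CAT AGC ATC AGT CTT TAT GAA AGC CTT — no ATG→stop ORF.
Frame +3: CGG GCG GGC CGA ATA GAT TAT CCT TTA GTG TAC ATA GCA TCA GTC TTT ATG AAA GCC TTC — no ATG→stop ORF.
Frame -1: GAA GGC TTT CAT AAA GAC TGA TGC TAT GTA CAC TAA AGG ATA ATC TAT TCG GCC CGC CCG — no ATG→stop ORF.
Frame -2: AAG GCT TTC ATA AAG ACT GAT GCT ATG TAC ACT AAA GGA TAA TCT ATT CGG CCC GCC CGC — ATG at 26, stop TAA at 41 → 18 nt.
Frame -3: AGG CTT TCA TAA AGA CTG ATG CTA TGT ACA CTA AAG GAT AAT CTA TTC GGC CCG CCC GCT — no ATG→stop ORF.
Longest: frame -2, positions 26–43, 18 nt = 6 codons = 5 aa. → 18 nucleotides.

18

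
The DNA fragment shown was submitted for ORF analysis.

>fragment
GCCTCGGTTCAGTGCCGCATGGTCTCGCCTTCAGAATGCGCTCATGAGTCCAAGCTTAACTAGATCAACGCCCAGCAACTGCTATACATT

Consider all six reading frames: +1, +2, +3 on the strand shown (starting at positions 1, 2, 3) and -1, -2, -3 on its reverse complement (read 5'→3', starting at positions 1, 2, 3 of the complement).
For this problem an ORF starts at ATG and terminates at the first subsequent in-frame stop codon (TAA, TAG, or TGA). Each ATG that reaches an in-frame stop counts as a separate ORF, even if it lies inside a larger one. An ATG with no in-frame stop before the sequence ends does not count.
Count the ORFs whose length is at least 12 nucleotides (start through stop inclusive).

Reverse complement (5'→3'): AATGTATAGCAGTTGCTGGGCGTTGATCTAGTTAAGCTTGGACTCATGAGCGCATTCTGAAGGCGAGACCATGCGGCACTGAACCGAGGC
Frame +1: GCC TCG GTT CAG TGC CGC ATG GTC TCG CCT TCA GAA TGC GCT CAT GAG TCC AAG CTT AAC TAG ATC AAC GCC CAG CAA CTG CTA TAC ATT — ATG at 19, stop TAG at 61 → 45 nt.
Frame +2: CCT CGG TTC AGT GCC GCA TGG TCT CGC CTT CAG AAT GCG CTC ATG AGT CCA AGC TTA ACT AGA TCA ACG CCC AGC AAC TGC TAT ACA — no ATG→stop ORF.
Frame +3: CTC GGT TCA GTG CCG CAT GGT CTC GCC TTC AGA ATG CGC TCA TGA GTC CAA GCT TAA CTA GAT CAA CGC CCA GCA ACT GCT ATA CAT — ATG at 36, stop TGA at 45 → 12 nt.
Frame -1: AAT GTA TAG CAG TTG CTG GGC GTT GAT CTA GTT AAG CTT GGA CTC ATG AGC GCA TTC TGA AGG CGA GAC CAT GCG GCA CTG AAC CGA GGC — ATG at 46, stop TGA at 58 → 15 nt.
Frame -2: ATG TAT AGC AGT TGC TGG GCG TTG ATC TAG TTA AGC TTG GAC TCA TGA GCG CAT TCT GAA GGC GAG ACC ATG CGG CAC TGA ACC GAG — ATG at 2, stop TAG at 29 → 30 nt; ATG at 71, stop TGA at 80 → 12 nt.
Frame -3: TGT ATA GCA GTT GCT GGG CGT TGA TCT AGT TAA GCT TGG ACT CAT GAG CGC ATT CTG AAG GCG AGA CCA TGC GGC ACT GAA CCG AGG — no ATG→stop ORF.
ORFs ≥ 12 nucleotides: frame +1 19–63 (45 nucleotides), frame +3 36–47 (12 nucleotides), frame -1 46–60 (15 nucleotides), frame -2 2–31 (30 nucleotides), frame -2 71–82 (12 nucleotides). Count = 5.

5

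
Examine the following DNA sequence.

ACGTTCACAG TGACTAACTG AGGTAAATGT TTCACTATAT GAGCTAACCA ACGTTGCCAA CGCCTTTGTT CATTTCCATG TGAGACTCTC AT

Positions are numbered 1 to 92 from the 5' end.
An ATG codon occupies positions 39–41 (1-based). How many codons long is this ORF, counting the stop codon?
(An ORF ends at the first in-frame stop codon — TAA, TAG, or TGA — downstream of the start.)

3

Codons from position 39: ATG (39–41), AGC (42–44), TAA (45–47).
TAA is the first in-frame stop; that's 3 codons including the stop.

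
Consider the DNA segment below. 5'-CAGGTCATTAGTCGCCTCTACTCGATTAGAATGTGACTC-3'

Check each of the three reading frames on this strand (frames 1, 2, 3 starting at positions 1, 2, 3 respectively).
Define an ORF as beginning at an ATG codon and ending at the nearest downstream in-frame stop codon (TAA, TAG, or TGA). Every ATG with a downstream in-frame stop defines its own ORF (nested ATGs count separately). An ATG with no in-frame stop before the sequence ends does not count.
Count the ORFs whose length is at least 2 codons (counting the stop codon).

1

Frame 1: CAG GTC ATT AGT CGC CTC TAC TCG ATT AGA ATG TGA CTC — ATG at 31, stop TGA at 34 → 6 nt.
Frame 2: AGG TCA TTA GTC GCC TCT ACT CGA TTA GAA TGT GAC — no ATG→stop ORF.
Frame 3: GGT CAT TAG TCG CCT CTA CTC GAT TAG AAT GTG ACT — no ATG→stop ORF.
ORFs ≥ 2 codons: frame 1 31–36 (2 codons). Count = 1.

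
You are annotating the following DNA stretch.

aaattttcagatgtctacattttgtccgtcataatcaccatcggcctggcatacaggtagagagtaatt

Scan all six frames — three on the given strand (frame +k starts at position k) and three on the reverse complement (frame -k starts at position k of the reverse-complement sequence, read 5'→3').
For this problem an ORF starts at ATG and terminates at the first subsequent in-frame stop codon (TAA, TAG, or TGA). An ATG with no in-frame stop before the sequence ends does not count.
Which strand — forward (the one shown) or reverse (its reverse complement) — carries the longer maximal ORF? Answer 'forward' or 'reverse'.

Reverse complement (5'→3'): AATTACTCTCTACCTGTATGCCAGGCCGATGGTGATTATGACGGACAAAATGTAGACATCTGAAAATTT
Frame +1: AAA TTT TCA GAT GTC TAC ATT TTG TCC GTC ATA ATC ACC ATC GGC CTG GCA TAC AGG TAG AGA GTA ATT — no ATG→stop ORF.
Frame +2: AAT TTT CAG ATG TCT ACA TTT TGT CCG TCA TAA TCA CCA TCG GCC TGG CAT ACA GGT AGA GAG TAA — ATG at 11, stop TAA at 32 → 24 nt.
Frame +3: ATT TTC AGA TGT CTA CAT TTT GTC CGT CAT AAT CAC CAT CGG CCT GGC ATA CAG GTA GAG AGT AAT — no ATG→stop ORF.
Frame -1: AAT TAC TCT CTA CCT GTA TGC CAG GCC GAT GGT GAT TAT GAC GGA CAA AAT GTA GAC ATC TGA AAA TTT — no ATG→stop ORF.
Frame -2: ATT ACT CTC TAC CTG TAT GCC AGG CCG ATG GTG ATT ATG ACG GAC AAA ATG TAG ACA TCT GAA AAT — ATG at 29, stop TAG at 53 → 27 nt; ATG at 38, stop TAG at 53 → 18 nt; ATG at 50, stop TAG at 53 → 6 nt.
Frame -3: TTA CTC TCT ACC TGT ATG CCA GGC CGA TGG TGA TTA TGA CGG ACA AAA TGT AGA CAT CTG AAA ATT — ATG at 18, stop TGA at 33 → 18 nt.
Forward-strand max 24 nt; reverse-strand max 27 nt. The reverse strand has the longer ORF.

reverse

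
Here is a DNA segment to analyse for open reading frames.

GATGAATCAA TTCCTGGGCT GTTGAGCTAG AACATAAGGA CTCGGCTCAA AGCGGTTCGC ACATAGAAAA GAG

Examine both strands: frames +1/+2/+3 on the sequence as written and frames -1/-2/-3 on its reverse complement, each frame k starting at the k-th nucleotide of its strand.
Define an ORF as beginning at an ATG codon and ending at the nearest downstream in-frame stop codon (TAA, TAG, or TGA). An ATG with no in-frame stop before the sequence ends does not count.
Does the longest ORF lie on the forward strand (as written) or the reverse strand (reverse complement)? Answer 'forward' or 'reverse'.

forward

Reverse complement (5'→3'): CTCTTTTCTATGTGCGAACCGCTTTGAGCCGAGTCCTTATGTTCTAGCTCAACAGCCCAGGAATTGATTCATC
Frame +1: GAT GAA TCA ATT CCT GGG CTG TTG AGC TAG AAC ATA AGG ACT CGG CTC AAA GCG GTT CGC ACA TAG AAA AGA — no ATG→stop ORF.
Frame +2: ATG AAT CAA TTC CTG GGC TGT TGA GCT AGA ACA TAA GGA CTC GGC TCA AAG CGG TTC GCA CAT AGA AAA GAG — ATG at 2, stop TGA at 23 → 24 nt.
Frame +3: TGA ATC AAT TCC TGG GCT GTT GAG CTA GAA CAT AAG GAC TCG GCT CAA AGC GGT TCG CAC ATA GAA AAG — no ATG→stop ORF.
Frame -1: CTC TTT TCT ATG TGC GAA CCG CTT TGA GCC GAG TCC TTA TGT TCT AGC TCA ACA GCC CAG GAA TTG ATT CAT — ATG at 10, stop TGA at 25 → 18 nt.
Frame -2: TCT TTT CTA TGT GCG AAC CGC TTT GAG CCG AGT CCT TAT GTT CTA GCT CAA CAG CCC AGG AAT TGA TTC ATC — no ATG→stop ORF.
Frame -3: CTT TTC TAT GTG CGA ACC GCT TTG AGC CGA GTC CTT ATG TTC TAG CTC AAC AGC CCA GGA ATT GAT TCA — ATG at 39, stop TAG at 45 → 9 nt.
Forward-strand max 24 nt; reverse-strand max 18 nt. The forward strand has the longer ORF.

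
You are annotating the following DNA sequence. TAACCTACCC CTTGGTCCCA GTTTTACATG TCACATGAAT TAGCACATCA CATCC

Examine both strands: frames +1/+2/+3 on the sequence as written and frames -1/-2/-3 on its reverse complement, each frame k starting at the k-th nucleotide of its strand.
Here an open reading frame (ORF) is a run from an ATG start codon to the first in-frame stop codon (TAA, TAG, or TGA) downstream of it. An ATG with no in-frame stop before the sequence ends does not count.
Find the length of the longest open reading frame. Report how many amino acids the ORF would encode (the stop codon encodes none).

2

Reverse complement (5'→3'): GGATGTGATGTGCTAATTCATGTGACATGTAAAACTGGGACCAAGGGGTAGGTTA
Frame +1: TAA CCT ACC CCT TGG TCC CAG TTT TAC ATG TCA CAT GAA TTA GCA CAT CAC ATC — no ATG→stop ORF.
Frame +2: AAC CTA CCC CTT GGT CCC AGT TTT ACA TGT CAC ATG AAT TAG CAC ATC ACA TCC — ATG at 35, stop TAG at 41 → 9 nt.
Frame +3: ACC TAC CCC TTG GTC CCA GTT TTA CAT GTC ACA TGA ATT AGC ACA TCA CAT — no ATG→stop ORF.
Frame -1: GGA TGT GAT GTG CTA ATT CAT GTG ACA TGT AAA ACT GGG ACC AAG GGG TAG GTT — no ATG→stop ORF.
Frame -2: GAT GTG ATG TGC TAA TTC ATG TGA CAT GTA AAA CTG GGA CCA AGG GGT AGG TTA — ATG at 8, stop TAA at 14 → 9 nt; ATG at 20, stop TGA at 23 → 6 nt.
Frame -3: ATG TGA TGT GCT AAT TCA TGT GAC ATG TAA AAC TGG GAC CAA GGG GTA GGT — ATG at 3, stop TGA at 6 → 6 nt; ATG at 27, stop TAA at 30 → 6 nt.
Longest: frame +2, positions 35–43, 9 nt = 3 codons = 2 aa. → 2 amino acids.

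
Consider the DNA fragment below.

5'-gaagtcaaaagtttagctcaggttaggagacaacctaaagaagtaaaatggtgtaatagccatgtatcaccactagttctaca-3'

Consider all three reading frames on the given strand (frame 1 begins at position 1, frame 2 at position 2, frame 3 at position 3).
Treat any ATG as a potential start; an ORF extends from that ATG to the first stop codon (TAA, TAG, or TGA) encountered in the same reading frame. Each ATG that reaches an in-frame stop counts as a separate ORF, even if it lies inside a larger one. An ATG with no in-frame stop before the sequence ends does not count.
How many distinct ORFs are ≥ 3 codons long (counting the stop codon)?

Frame 1: GAA GTC AAA AGT TTA GCT CAG GTT AGG AGA CAA CCT AAA GAA GTA AAA TGG TGT AAT AGC CAT GTA TCA CCA CTA GTT CTA — no ATG→stop ORF.
Frame 2: AAG TCA AAA GTT TAG CTC AGG TTA GGA GAC AAC CTA AAG AAG TAA AAT GGT GTA ATA GCC ATG TAT CAC CAC TAG TTC TAC — ATG at 62, stop TAG at 74 → 15 nt.
Frame 3: AGT CAA AAG TTT AGC TCA GGT TAG GAG ACA ACC TAA AGA AGT AAA ATG GTG TAA TAG CCA TGT ATC ACC ACT AGT TCT ACA — ATG at 48, stop TAA at 54 → 9 nt.
ORFs ≥ 3 codons: frame 2 62–76 (5 codons), frame 3 48–56 (3 codons). Count = 2.

2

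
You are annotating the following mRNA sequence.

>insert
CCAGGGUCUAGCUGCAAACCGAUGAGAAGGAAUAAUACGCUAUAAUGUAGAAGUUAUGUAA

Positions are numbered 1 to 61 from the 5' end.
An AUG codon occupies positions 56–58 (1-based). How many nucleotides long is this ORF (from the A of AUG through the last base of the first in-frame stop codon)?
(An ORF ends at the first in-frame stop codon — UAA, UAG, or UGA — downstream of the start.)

6

Codons from position 56: AUG (56–58), UAA (59–61).
UAA is the first in-frame stop; ORF spans 56–61, 6 nucleotides.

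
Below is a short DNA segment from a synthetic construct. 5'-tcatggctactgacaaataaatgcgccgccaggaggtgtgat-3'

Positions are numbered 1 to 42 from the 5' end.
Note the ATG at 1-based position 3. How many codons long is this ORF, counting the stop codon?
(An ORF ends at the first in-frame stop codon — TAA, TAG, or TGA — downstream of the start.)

6

Codons from position 3: ATG (3–5), GCT (6–8), ACT (9–11), GAC (12–14), AAA (15–17), TAA (18–20).
TAA is the first in-frame stop; that's 6 codons including the stop.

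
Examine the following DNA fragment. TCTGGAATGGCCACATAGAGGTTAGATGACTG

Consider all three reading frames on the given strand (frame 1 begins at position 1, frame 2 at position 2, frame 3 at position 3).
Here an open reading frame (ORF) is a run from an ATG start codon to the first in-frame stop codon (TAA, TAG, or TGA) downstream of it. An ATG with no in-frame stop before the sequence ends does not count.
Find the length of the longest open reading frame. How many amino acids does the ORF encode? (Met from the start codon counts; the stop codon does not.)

Frame 1: TCT GGA ATG GCC ACA TAG AGG TTA GAT GAC — ATG at 7, stop TAG at 16 → 12 nt.
Frame 2: CTG GAA TGG CCA CAT AGA GGT TAG ATG ACT — no ATG→stop ORF.
Frame 3: TGG AAT GGC CAC ATA GAG GTT AGA TGA CTG — no ATG→stop ORF.
Longest: frame 1, positions 7–18, 12 nt = 4 codons = 3 aa. → 3 amino acids.

3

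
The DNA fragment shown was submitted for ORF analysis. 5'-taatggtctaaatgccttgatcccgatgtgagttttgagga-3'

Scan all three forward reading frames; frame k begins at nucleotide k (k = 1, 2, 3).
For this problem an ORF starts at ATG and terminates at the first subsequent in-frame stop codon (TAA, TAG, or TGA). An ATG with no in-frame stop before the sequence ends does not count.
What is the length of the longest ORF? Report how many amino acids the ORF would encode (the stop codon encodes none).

Frame 1: TAA TGG TCT AAA TGC CTT GAT CCC GAT GTG AGT TTT GAG — no ATG→stop ORF.
Frame 2: AAT GGT CTA AAT GCC TTG ATC CCG ATG TGA GTT TTG AGG — ATG at 26, stop TGA at 29 → 6 nt.
Frame 3: ATG GTC TAA ATG CCT TGA TCC CGA TGT GAG TTT TGA GGA — ATG at 3, stop TAA at 9 → 9 nt; ATG at 12, stop TGA at 18 → 9 nt.
Longest: frame 3, positions 3–11, 9 nt = 3 codons = 2 aa. → 2 amino acids.

2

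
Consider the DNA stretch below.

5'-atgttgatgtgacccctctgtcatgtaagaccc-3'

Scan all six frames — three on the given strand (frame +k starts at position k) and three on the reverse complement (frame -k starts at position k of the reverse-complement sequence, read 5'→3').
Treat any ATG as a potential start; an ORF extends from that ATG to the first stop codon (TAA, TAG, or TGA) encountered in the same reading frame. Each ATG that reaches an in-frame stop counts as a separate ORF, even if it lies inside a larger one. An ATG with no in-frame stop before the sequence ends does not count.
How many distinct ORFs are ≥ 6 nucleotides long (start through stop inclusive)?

3

Reverse complement (5'→3'): GGGTCTTACATGACAGAGGGGTCACATCAACAT
Frame +1: ATG TTG ATG TGA CCC CTC TGT CAT GTA AGA CCC — ATG at 1, stop TGA at 10 → 12 nt; ATG at 7, stop TGA at 10 → 6 nt.
Frame +2: TGT TGA TGT GAC CCC TCT GTC ATG TAA GAC — ATG at 23, stop TAA at 26 → 6 nt.
Frame +3: GTT GAT GTG ACC CCT CTG TCA TGT AAG ACC — no ATG→stop ORF.
Frame -1: GGG TCT TAC ATG ACA GAG GGG TCA CAT CAA CAT — no ATG→stop ORF.
Frame -2: GGT CTT ACA TGA CAG AGG GGT CAC ATC AAC — no ATG→stop ORF.
Frame -3: GTC TTA CAT GAC AGA GGG GTC ACA TCA ACA — no ATG→stop ORF.
ORFs ≥ 6 nucleotides: frame +1 1–12 (12 nucleotides), frame +1 7–12 (6 nucleotides), frame +2 23–28 (6 nucleotides). Count = 3.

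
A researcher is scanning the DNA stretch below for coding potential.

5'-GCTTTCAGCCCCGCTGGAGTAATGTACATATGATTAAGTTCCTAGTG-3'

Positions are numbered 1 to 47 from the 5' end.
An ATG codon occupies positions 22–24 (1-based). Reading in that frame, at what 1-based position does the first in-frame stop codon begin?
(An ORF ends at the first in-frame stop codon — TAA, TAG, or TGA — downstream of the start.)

31

Codons from position 22: ATG (22–24), TAC (25–27), ATA (28–30), TGA (31–33).
TGA is a stop codon; it begins at position 31.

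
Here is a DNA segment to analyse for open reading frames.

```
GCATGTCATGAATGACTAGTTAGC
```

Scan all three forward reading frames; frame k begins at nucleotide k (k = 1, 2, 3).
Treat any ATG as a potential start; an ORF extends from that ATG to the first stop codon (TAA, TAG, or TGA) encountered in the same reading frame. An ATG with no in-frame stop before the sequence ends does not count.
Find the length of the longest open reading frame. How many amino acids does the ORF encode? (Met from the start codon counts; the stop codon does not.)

3

Frame 1: GCA TGT CAT GAA TGA CTA GTT AGC — no ATG→stop ORF.
Frame 2: CAT GTC ATG AAT GAC TAG TTA — ATG at 8, stop TAG at 17 → 12 nt.
Frame 3: ATG TCA TGA ATG ACT AGT TAG — ATG at 3, stop TGA at 9 → 9 nt; ATG at 12, stop TAG at 21 → 12 nt.
Longest: frame 2, positions 8–19, 12 nt = 4 codons = 3 aa. → 3 amino acids.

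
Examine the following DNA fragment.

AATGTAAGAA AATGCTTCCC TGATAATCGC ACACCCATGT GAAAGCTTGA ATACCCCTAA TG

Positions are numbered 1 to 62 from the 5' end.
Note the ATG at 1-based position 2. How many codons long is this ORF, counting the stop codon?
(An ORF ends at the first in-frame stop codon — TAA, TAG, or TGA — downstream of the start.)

2

Codons from position 2: ATG (2–4), TAA (5–7).
TAA is the first in-frame stop; that's 2 codons including the stop.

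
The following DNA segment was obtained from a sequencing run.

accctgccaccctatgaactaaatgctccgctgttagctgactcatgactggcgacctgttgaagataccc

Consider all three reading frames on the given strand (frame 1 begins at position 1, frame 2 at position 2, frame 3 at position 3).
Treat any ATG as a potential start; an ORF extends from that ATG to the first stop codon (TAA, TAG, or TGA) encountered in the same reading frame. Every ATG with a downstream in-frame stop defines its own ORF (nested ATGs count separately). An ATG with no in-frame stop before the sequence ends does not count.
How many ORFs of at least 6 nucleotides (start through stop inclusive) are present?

Frame 1: ACC CTG CCA CCC TAT GAA CTA AAT GCT CCG CTG TTA GCT GAC TCA TGA CTG GCG ACC TGT TGA AGA TAC — no ATG→stop ORF.
Frame 2: CCC TGC CAC CCT ATG AAC TAA ATG CTC CGC TGT TAG CTG ACT CAT GAC TGG CGA CCT GTT GAA GAT ACC — ATG at 14, stop TAA at 20 → 9 nt; ATG at 23, stop TAG at 35 → 15 nt.
Frame 3: CCT GCC ACC CTA TGA ACT AAA TGC TCC GCT GTT AGC TGA CTC ATG ACT GGC GAC CTG TTG AAG ATA CCC — no ATG→stop ORF.
ORFs ≥ 6 nucleotides: frame 2 14–22 (9 nucleotides), frame 2 23–37 (15 nucleotides). Count = 2.

2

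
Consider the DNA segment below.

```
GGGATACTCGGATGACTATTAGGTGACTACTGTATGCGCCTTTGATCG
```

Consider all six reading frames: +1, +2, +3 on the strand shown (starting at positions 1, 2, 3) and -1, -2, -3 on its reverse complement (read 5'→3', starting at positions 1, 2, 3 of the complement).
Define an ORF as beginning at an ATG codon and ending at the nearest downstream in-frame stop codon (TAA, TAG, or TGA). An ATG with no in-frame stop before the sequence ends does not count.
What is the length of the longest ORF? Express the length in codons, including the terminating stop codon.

5

Reverse complement (5'→3'): CGATCAAAGGCGCATACAGTAGTCACCTAATAGTCATCCGAGTATCCC
Frame +1: GGG ATA CTC GGA TGA CTA TTA GGT GAC TAC TGT ATG CGC CTT TGA TCG — ATG at 34, stop TGA at 43 → 12 nt.
Frame +2: GGA TAC TCG GAT GAC TAT TAG GTG ACT ACT GTA TGC GCC TTT GAT — no ATG→stop ORF.
Frame +3: GAT ACT CGG ATG ACT ATT AGG TGA CTA CTG TAT GCG CCT TTG ATC — ATG at 12, stop TGA at 24 → 15 nt.
Frame -1: CGA TCA AAG GCG CAT ACA GTA GTC ACC TAA TAG TCA TCC GAG TAT CCC — no ATG→stop ORF.
Frame -2: GAT CAA AGG CGC ATA CAG TAG TCA CCT AAT AGT CAT CCG AGT ATC — no ATG→stop ORF.
Frame -3: ATC AAA GGC GCA TAC AGT AGT CAC CTA ATA GTC ATC CGA GTA TCC — no ATG→stop ORF.
Longest: frame +3, positions 12–26, 15 nt = 5 codons = 4 aa. → 5 codons.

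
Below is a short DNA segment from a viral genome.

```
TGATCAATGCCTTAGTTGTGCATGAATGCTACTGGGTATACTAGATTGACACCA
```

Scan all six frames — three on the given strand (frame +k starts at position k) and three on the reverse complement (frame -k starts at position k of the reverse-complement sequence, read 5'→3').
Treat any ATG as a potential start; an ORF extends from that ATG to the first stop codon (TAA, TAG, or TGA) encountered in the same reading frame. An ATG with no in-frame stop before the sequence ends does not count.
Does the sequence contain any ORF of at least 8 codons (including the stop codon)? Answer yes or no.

yes

Reverse complement (5'→3'): TGGTGTCAATCTAGTATACCCAGTAGCATTCATGCACAACTAAGGCATTGATCA
Frame +1: TGA TCA ATG CCT TAG TTG TGC ATG AAT GCT ACT GGG TAT ACT AGA TTG ACA CCA — ATG at 7, stop TAG at 13 → 9 nt.
Frame +2: GAT CAA TGC CTT AGT TGT GCA TGA ATG CTA CTG GGT ATA CTA GAT TGA CAC — ATG at 26, stop TGA at 47 → 24 nt.
Frame +3: ATC AAT GCC TTA GTT GTG CAT GAA TGC TAC TGG GTA TAC TAG ATT GAC ACC — no ATG→stop ORF.
Frame -1: TGG TGT CAA TCT AGT ATA CCC AGT AGC ATT CAT GCA CAA CTA AGG CAT TGA TCA — no ATG→stop ORF.
Frame -2: GGT GTC AAT CTA GTA TAC CCA GTA GCA TTC ATG CAC AAC TAA GGC ATT GAT — ATG at 32, stop TAA at 41 → 12 nt.
Frame -3: GTG TCA ATC TAG TAT ACC CAG TAG CAT TCA TGC ACA ACT AAG GCA TTG ATC — no ATG→stop ORF.
Frame +2 has an ORF of 8 codons (positions 26–49) ≥ 8, so yes.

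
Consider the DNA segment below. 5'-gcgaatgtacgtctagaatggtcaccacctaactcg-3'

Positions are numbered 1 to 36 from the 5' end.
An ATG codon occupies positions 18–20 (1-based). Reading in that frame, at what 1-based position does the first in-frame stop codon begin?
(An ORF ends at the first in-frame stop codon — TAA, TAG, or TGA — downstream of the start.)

30

Codons from position 18: ATG (18–20), GTC (21–23), ACC (24–26), ACC (27–29), TAA (30–32).
TAA is a stop codon; it begins at position 30.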